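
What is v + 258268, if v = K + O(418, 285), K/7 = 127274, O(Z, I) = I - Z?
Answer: 1149053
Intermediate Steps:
K = 890918 (K = 7*127274 = 890918)
v = 890785 (v = 890918 + (285 - 1*418) = 890918 + (285 - 418) = 890918 - 133 = 890785)
v + 258268 = 890785 + 258268 = 1149053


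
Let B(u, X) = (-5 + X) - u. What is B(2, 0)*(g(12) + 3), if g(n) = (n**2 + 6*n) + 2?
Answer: -1547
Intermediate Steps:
g(n) = 2 + n**2 + 6*n
B(u, X) = -5 + X - u
B(2, 0)*(g(12) + 3) = (-5 + 0 - 1*2)*((2 + 12**2 + 6*12) + 3) = (-5 + 0 - 2)*((2 + 144 + 72) + 3) = -7*(218 + 3) = -7*221 = -1547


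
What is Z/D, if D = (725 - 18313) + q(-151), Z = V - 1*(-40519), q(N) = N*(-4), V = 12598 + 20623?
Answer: -18435/4246 ≈ -4.3417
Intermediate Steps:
V = 33221
q(N) = -4*N
Z = 73740 (Z = 33221 - 1*(-40519) = 33221 + 40519 = 73740)
D = -16984 (D = (725 - 18313) - 4*(-151) = -17588 + 604 = -16984)
Z/D = 73740/(-16984) = 73740*(-1/16984) = -18435/4246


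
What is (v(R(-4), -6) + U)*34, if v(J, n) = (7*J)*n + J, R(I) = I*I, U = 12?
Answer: -21896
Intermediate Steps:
R(I) = I²
v(J, n) = J + 7*J*n (v(J, n) = 7*J*n + J = J + 7*J*n)
(v(R(-4), -6) + U)*34 = ((-4)²*(1 + 7*(-6)) + 12)*34 = (16*(1 - 42) + 12)*34 = (16*(-41) + 12)*34 = (-656 + 12)*34 = -644*34 = -21896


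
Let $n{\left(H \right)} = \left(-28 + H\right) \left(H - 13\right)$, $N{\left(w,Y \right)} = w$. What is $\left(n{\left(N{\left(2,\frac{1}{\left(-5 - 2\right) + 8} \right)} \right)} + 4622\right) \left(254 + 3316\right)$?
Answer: $17521560$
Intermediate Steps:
$n{\left(H \right)} = \left(-28 + H\right) \left(-13 + H\right)$
$\left(n{\left(N{\left(2,\frac{1}{\left(-5 - 2\right) + 8} \right)} \right)} + 4622\right) \left(254 + 3316\right) = \left(\left(364 + 2^{2} - 82\right) + 4622\right) \left(254 + 3316\right) = \left(\left(364 + 4 - 82\right) + 4622\right) 3570 = \left(286 + 4622\right) 3570 = 4908 \cdot 3570 = 17521560$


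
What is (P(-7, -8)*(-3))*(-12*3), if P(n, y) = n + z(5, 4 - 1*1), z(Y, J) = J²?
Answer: 216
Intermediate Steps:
P(n, y) = 9 + n (P(n, y) = n + (4 - 1*1)² = n + (4 - 1)² = n + 3² = n + 9 = 9 + n)
(P(-7, -8)*(-3))*(-12*3) = ((9 - 7)*(-3))*(-12*3) = (2*(-3))*(-36) = -6*(-36) = 216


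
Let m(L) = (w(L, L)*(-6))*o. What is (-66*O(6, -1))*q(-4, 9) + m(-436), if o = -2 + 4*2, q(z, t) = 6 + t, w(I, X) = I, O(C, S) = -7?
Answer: 22626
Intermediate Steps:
o = 6 (o = -2 + 8 = 6)
m(L) = -36*L (m(L) = (L*(-6))*6 = -6*L*6 = -36*L)
(-66*O(6, -1))*q(-4, 9) + m(-436) = (-66*(-7))*(6 + 9) - 36*(-436) = 462*15 + 15696 = 6930 + 15696 = 22626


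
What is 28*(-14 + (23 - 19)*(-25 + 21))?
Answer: -840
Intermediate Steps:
28*(-14 + (23 - 19)*(-25 + 21)) = 28*(-14 + 4*(-4)) = 28*(-14 - 16) = 28*(-30) = -840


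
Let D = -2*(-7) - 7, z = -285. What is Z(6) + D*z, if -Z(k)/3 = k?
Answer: -2013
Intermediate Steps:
D = 7 (D = 14 - 7 = 7)
Z(k) = -3*k
Z(6) + D*z = -3*6 + 7*(-285) = -18 - 1995 = -2013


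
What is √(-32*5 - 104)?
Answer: 2*I*√66 ≈ 16.248*I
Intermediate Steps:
√(-32*5 - 104) = √(-160 - 104) = √(-264) = 2*I*√66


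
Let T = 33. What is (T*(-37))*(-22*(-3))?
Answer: -80586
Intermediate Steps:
(T*(-37))*(-22*(-3)) = (33*(-37))*(-22*(-3)) = -1221*66 = -80586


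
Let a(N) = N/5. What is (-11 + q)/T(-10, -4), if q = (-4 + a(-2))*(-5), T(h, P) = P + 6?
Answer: 11/2 ≈ 5.5000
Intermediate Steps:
a(N) = N/5 (a(N) = N*(1/5) = N/5)
T(h, P) = 6 + P
q = 22 (q = (-4 + (1/5)*(-2))*(-5) = (-4 - 2/5)*(-5) = -22/5*(-5) = 22)
(-11 + q)/T(-10, -4) = (-11 + 22)/(6 - 4) = 11/2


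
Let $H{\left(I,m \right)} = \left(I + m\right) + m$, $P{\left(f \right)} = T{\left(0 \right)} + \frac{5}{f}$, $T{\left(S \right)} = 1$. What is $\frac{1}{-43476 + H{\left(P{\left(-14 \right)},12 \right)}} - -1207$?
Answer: $\frac{734241019}{608319} \approx 1207.0$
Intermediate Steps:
$P{\left(f \right)} = 1 + \frac{5}{f}$
$H{\left(I,m \right)} = I + 2 m$
$\frac{1}{-43476 + H{\left(P{\left(-14 \right)},12 \right)}} - -1207 = \frac{1}{-43476 + \left(\frac{5 - 14}{-14} + 2 \cdot 12\right)} - -1207 = \frac{1}{-43476 + \left(\left(- \frac{1}{14}\right) \left(-9\right) + 24\right)} + 1207 = \frac{1}{-43476 + \left(\frac{9}{14} + 24\right)} + 1207 = \frac{1}{-43476 + \frac{345}{14}} + 1207 = \frac{1}{- \frac{608319}{14}} + 1207 = - \frac{14}{608319} + 1207 = \frac{734241019}{608319}$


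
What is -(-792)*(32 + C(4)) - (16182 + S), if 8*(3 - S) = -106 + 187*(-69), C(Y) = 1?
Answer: 66599/8 ≈ 8324.9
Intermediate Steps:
S = 13033/8 (S = 3 - (-106 + 187*(-69))/8 = 3 - (-106 - 12903)/8 = 3 - 1/8*(-13009) = 3 + 13009/8 = 13033/8 ≈ 1629.1)
-(-792)*(32 + C(4)) - (16182 + S) = -(-792)*(32 + 1) - (16182 + 13033/8) = -(-792)*33 - 1*142489/8 = -72*(-363) - 142489/8 = 26136 - 142489/8 = 66599/8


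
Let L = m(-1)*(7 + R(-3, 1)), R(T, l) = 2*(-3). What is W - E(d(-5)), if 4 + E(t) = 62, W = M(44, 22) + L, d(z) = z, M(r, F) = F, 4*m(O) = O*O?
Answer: -143/4 ≈ -35.750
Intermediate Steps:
R(T, l) = -6
m(O) = O²/4 (m(O) = (O*O)/4 = O²/4)
L = ¼ (L = ((¼)*(-1)²)*(7 - 6) = ((¼)*1)*1 = (¼)*1 = ¼ ≈ 0.25000)
W = 89/4 (W = 22 + ¼ = 89/4 ≈ 22.250)
E(t) = 58 (E(t) = -4 + 62 = 58)
W - E(d(-5)) = 89/4 - 1*58 = 89/4 - 58 = -143/4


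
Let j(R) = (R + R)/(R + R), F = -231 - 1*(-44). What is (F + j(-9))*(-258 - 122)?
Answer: 70680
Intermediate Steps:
F = -187 (F = -231 + 44 = -187)
j(R) = 1 (j(R) = (2*R)/((2*R)) = (2*R)*(1/(2*R)) = 1)
(F + j(-9))*(-258 - 122) = (-187 + 1)*(-258 - 122) = -186*(-380) = 70680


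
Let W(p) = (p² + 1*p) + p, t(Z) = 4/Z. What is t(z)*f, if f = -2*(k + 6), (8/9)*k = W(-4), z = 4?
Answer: -30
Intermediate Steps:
W(p) = p² + 2*p (W(p) = (p² + p) + p = (p + p²) + p = p² + 2*p)
k = 9 (k = 9*(-4*(2 - 4))/8 = 9*(-4*(-2))/8 = (9/8)*8 = 9)
f = -30 (f = -2*(9 + 6) = -2*15 = -30)
t(z)*f = (4/4)*(-30) = (4*(¼))*(-30) = 1*(-30) = -30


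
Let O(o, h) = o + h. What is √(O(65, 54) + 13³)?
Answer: 2*√579 ≈ 48.125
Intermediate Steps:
O(o, h) = h + o
√(O(65, 54) + 13³) = √((54 + 65) + 13³) = √(119 + 2197) = √2316 = 2*√579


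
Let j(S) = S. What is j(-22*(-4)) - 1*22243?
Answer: -22155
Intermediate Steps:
j(-22*(-4)) - 1*22243 = -22*(-4) - 1*22243 = 88 - 22243 = -22155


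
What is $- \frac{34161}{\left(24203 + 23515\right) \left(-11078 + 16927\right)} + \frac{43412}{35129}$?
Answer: $\frac{4038400416005}{3268198201026} \approx 1.2357$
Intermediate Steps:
$- \frac{34161}{\left(24203 + 23515\right) \left(-11078 + 16927\right)} + \frac{43412}{35129} = - \frac{34161}{47718 \cdot 5849} + 43412 \cdot \frac{1}{35129} = - \frac{34161}{279102582} + \frac{43412}{35129} = \left(-34161\right) \frac{1}{279102582} + \frac{43412}{35129} = - \frac{11387}{93034194} + \frac{43412}{35129} = \frac{4038400416005}{3268198201026}$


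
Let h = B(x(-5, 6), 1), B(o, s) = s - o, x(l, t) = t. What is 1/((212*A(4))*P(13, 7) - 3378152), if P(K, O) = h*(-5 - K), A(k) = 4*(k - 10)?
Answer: -1/3836072 ≈ -2.6068e-7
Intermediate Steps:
h = -5 (h = 1 - 1*6 = 1 - 6 = -5)
A(k) = -40 + 4*k (A(k) = 4*(-10 + k) = -40 + 4*k)
P(K, O) = 25 + 5*K (P(K, O) = -5*(-5 - K) = 25 + 5*K)
1/((212*A(4))*P(13, 7) - 3378152) = 1/((212*(-40 + 4*4))*(25 + 5*13) - 3378152) = 1/((212*(-40 + 16))*(25 + 65) - 3378152) = 1/((212*(-24))*90 - 3378152) = 1/(-5088*90 - 3378152) = 1/(-457920 - 3378152) = 1/(-3836072) = -1/3836072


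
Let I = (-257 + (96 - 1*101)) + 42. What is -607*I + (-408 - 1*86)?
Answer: 133046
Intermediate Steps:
I = -220 (I = (-257 + (96 - 101)) + 42 = (-257 - 5) + 42 = -262 + 42 = -220)
-607*I + (-408 - 1*86) = -607*(-220) + (-408 - 1*86) = 133540 + (-408 - 86) = 133540 - 494 = 133046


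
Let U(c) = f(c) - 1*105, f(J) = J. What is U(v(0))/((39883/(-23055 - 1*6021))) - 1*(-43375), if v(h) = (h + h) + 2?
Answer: 1732919953/39883 ≈ 43450.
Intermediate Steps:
v(h) = 2 + 2*h (v(h) = 2*h + 2 = 2 + 2*h)
U(c) = -105 + c (U(c) = c - 1*105 = c - 105 = -105 + c)
U(v(0))/((39883/(-23055 - 1*6021))) - 1*(-43375) = (-105 + (2 + 2*0))/((39883/(-23055 - 1*6021))) - 1*(-43375) = (-105 + (2 + 0))/((39883/(-23055 - 6021))) + 43375 = (-105 + 2)/((39883/(-29076))) + 43375 = -103/(39883*(-1/29076)) + 43375 = -103/(-39883/29076) + 43375 = -103*(-29076/39883) + 43375 = 2994828/39883 + 43375 = 1732919953/39883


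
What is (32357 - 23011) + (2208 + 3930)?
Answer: 15484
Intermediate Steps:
(32357 - 23011) + (2208 + 3930) = 9346 + 6138 = 15484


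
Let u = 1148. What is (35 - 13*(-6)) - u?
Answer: -1035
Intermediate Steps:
(35 - 13*(-6)) - u = (35 - 13*(-6)) - 1*1148 = (35 + 78) - 1148 = 113 - 1148 = -1035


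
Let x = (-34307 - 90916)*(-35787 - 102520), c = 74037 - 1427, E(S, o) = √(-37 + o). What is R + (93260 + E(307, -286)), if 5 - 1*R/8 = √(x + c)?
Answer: 93300 - 8*√17319290071 + I*√323 ≈ -9.5952e+5 + 17.972*I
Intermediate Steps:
c = 72610
x = 17319217461 (x = -125223*(-138307) = 17319217461)
R = 40 - 8*√17319290071 (R = 40 - 8*√(17319217461 + 72610) = 40 - 8*√17319290071 ≈ -1.0528e+6)
R + (93260 + E(307, -286)) = (40 - 8*√17319290071) + (93260 + √(-37 - 286)) = (40 - 8*√17319290071) + (93260 + √(-323)) = (40 - 8*√17319290071) + (93260 + I*√323) = 93300 - 8*√17319290071 + I*√323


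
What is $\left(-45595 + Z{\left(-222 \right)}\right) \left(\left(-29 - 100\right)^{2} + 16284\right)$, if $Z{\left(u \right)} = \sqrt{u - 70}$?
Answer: $-1501215375 + 65850 i \sqrt{73} \approx -1.5012 \cdot 10^{9} + 5.6262 \cdot 10^{5} i$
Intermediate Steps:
$Z{\left(u \right)} = \sqrt{-70 + u}$
$\left(-45595 + Z{\left(-222 \right)}\right) \left(\left(-29 - 100\right)^{2} + 16284\right) = \left(-45595 + \sqrt{-70 - 222}\right) \left(\left(-29 - 100\right)^{2} + 16284\right) = \left(-45595 + \sqrt{-292}\right) \left(\left(-129\right)^{2} + 16284\right) = \left(-45595 + 2 i \sqrt{73}\right) \left(16641 + 16284\right) = \left(-45595 + 2 i \sqrt{73}\right) 32925 = -1501215375 + 65850 i \sqrt{73}$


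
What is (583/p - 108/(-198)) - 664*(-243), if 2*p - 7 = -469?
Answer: 37271855/231 ≈ 1.6135e+5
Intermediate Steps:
p = -231 (p = 7/2 + (1/2)*(-469) = 7/2 - 469/2 = -231)
(583/p - 108/(-198)) - 664*(-243) = (583/(-231) - 108/(-198)) - 664*(-243) = (583*(-1/231) - 108*(-1/198)) + 161352 = (-53/21 + 6/11) + 161352 = -457/231 + 161352 = 37271855/231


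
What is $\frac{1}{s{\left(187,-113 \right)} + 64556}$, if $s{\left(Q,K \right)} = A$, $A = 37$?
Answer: $\frac{1}{64593} \approx 1.5482 \cdot 10^{-5}$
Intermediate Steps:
$s{\left(Q,K \right)} = 37$
$\frac{1}{s{\left(187,-113 \right)} + 64556} = \frac{1}{37 + 64556} = \frac{1}{64593}$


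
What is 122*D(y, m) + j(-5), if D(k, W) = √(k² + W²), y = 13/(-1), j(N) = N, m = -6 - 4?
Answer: -5 + 122*√269 ≈ 1995.9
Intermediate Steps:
m = -10
y = -13 (y = 13*(-1) = -13)
D(k, W) = √(W² + k²)
122*D(y, m) + j(-5) = 122*√((-10)² + (-13)²) - 5 = 122*√(100 + 169) - 5 = 122*√269 - 5 = -5 + 122*√269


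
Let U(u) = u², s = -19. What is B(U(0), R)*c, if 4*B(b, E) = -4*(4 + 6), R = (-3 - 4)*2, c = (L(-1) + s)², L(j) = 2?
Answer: -2890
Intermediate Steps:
c = 289 (c = (2 - 19)² = (-17)² = 289)
R = -14 (R = -7*2 = -14)
B(b, E) = -10 (B(b, E) = (-4*(4 + 6))/4 = (-4*10)/4 = (¼)*(-40) = -10)
B(U(0), R)*c = -10*289 = -2890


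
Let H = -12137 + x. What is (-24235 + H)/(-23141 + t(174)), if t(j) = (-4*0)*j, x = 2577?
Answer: 33795/23141 ≈ 1.4604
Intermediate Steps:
t(j) = 0 (t(j) = 0*j = 0)
H = -9560 (H = -12137 + 2577 = -9560)
(-24235 + H)/(-23141 + t(174)) = (-24235 - 9560)/(-23141 + 0) = -33795/(-23141) = -33795*(-1/23141) = 33795/23141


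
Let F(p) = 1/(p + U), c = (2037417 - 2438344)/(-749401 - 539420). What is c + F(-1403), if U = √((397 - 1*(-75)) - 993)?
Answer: 262529660749/845866110510 - I*√521/1968930 ≈ 0.31037 - 1.1593e-5*I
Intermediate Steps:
c = 400927/1288821 (c = -400927/(-1288821) = -400927*(-1/1288821) = 400927/1288821 ≈ 0.31108)
U = I*√521 (U = √((397 + 75) - 993) = √(472 - 993) = √(-521) = I*√521 ≈ 22.825*I)
F(p) = 1/(p + I*√521)
c + F(-1403) = 400927/1288821 + 1/(-1403 + I*√521)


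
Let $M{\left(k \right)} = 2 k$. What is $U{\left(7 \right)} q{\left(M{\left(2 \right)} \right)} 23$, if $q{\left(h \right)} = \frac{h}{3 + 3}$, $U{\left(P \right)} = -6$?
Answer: $-92$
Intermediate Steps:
$q{\left(h \right)} = \frac{h}{6}$
$U{\left(7 \right)} q{\left(M{\left(2 \right)} \right)} 23 = - 6 \frac{2 \cdot 2}{6} \cdot 23 = - 6 \cdot \frac{1}{6} \cdot 4 \cdot 23 = \left(-6\right) \frac{2}{3} \cdot 23 = \left(-4\right) 23 = -92$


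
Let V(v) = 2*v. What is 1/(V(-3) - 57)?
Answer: -1/63 ≈ -0.015873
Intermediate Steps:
1/(V(-3) - 57) = 1/(2*(-3) - 57) = 1/(-6 - 57) = 1/(-63) = -1/63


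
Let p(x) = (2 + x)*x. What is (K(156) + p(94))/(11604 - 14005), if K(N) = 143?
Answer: -9167/2401 ≈ -3.8180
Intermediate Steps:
p(x) = x*(2 + x)
(K(156) + p(94))/(11604 - 14005) = (143 + 94*(2 + 94))/(11604 - 14005) = (143 + 94*96)/(-2401) = (143 + 9024)*(-1/2401) = 9167*(-1/2401) = -9167/2401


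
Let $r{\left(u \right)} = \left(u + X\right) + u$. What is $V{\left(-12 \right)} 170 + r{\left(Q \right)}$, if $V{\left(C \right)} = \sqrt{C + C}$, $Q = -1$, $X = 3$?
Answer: $1 + 340 i \sqrt{6} \approx 1.0 + 832.83 i$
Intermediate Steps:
$r{\left(u \right)} = 3 + 2 u$ ($r{\left(u \right)} = \left(u + 3\right) + u = \left(3 + u\right) + u = 3 + 2 u$)
$V{\left(C \right)} = \sqrt{2} \sqrt{C}$ ($V{\left(C \right)} = \sqrt{2 C} = \sqrt{2} \sqrt{C}$)
$V{\left(-12 \right)} 170 + r{\left(Q \right)} = \sqrt{2} \sqrt{-12} \cdot 170 + \left(3 + 2 \left(-1\right)\right) = \sqrt{2} \cdot 2 i \sqrt{3} \cdot 170 + \left(3 - 2\right) = 2 i \sqrt{6} \cdot 170 + 1 = 340 i \sqrt{6} + 1 = 1 + 340 i \sqrt{6}$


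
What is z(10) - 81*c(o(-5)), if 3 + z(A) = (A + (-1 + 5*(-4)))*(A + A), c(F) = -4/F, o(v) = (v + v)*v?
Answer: -5413/25 ≈ -216.52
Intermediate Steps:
o(v) = 2*v² (o(v) = (2*v)*v = 2*v²)
z(A) = -3 + 2*A*(-21 + A) (z(A) = -3 + (A + (-1 + 5*(-4)))*(A + A) = -3 + (A + (-1 - 20))*(2*A) = -3 + (A - 21)*(2*A) = -3 + (-21 + A)*(2*A) = -3 + 2*A*(-21 + A))
z(10) - 81*c(o(-5)) = (-3 - 42*10 + 2*10²) - (-324)/(2*(-5)²) = (-3 - 420 + 2*100) - (-324)/(2*25) = (-3 - 420 + 200) - (-324)/50 = -223 - (-324)/50 = -223 - 81*(-2/25) = -223 + 162/25 = -5413/25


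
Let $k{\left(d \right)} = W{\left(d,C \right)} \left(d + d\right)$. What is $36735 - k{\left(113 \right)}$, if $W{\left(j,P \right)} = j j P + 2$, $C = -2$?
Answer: $5807871$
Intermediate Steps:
$W{\left(j,P \right)} = 2 + P j^{2}$ ($W{\left(j,P \right)} = j^{2} P + 2 = P j^{2} + 2 = 2 + P j^{2}$)
$k{\left(d \right)} = 2 d \left(2 - 2 d^{2}\right)$ ($k{\left(d \right)} = \left(2 - 2 d^{2}\right) \left(d + d\right) = \left(2 - 2 d^{2}\right) 2 d = 2 d \left(2 - 2 d^{2}\right)$)
$36735 - k{\left(113 \right)} = 36735 - 4 \cdot 113 \left(1 - 113^{2}\right) = 36735 - 4 \cdot 113 \left(1 - 12769\right) = 36735 - 4 \cdot 113 \left(-12768\right) = 36735 - -5771136 = 36735 + 5771136 = 5807871$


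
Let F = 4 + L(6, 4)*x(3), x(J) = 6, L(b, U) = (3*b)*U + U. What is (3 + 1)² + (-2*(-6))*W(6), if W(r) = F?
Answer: 5536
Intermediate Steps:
L(b, U) = U + 3*U*b (L(b, U) = 3*U*b + U = U + 3*U*b)
F = 460 (F = 4 + (4*(1 + 3*6))*6 = 4 + (4*(1 + 18))*6 = 4 + (4*19)*6 = 4 + 76*6 = 4 + 456 = 460)
W(r) = 460
(3 + 1)² + (-2*(-6))*W(6) = (3 + 1)² - 2*(-6)*460 = 4² + 12*460 = 16 + 5520 = 5536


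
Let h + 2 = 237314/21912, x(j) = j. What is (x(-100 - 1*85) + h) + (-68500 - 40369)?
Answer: -108608989/996 ≈ -1.0905e+5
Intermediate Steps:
h = 8795/996 (h = -2 + 237314/21912 = -2 + 237314*(1/21912) = -2 + 10787/996 = 8795/996 ≈ 8.8303)
(x(-100 - 1*85) + h) + (-68500 - 40369) = ((-100 - 1*85) + 8795/996) + (-68500 - 40369) = ((-100 - 85) + 8795/996) - 108869 = (-185 + 8795/996) - 108869 = -175465/996 - 108869 = -108608989/996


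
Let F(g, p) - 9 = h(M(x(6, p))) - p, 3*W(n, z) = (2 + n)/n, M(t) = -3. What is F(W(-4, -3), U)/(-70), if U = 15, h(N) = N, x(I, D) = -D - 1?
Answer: 9/70 ≈ 0.12857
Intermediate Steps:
x(I, D) = -1 - D
W(n, z) = (2 + n)/(3*n) (W(n, z) = ((2 + n)/n)/3 = (2 + n)/(3*n))
F(g, p) = 6 - p (F(g, p) = 9 + (-3 - p) = 6 - p)
F(W(-4, -3), U)/(-70) = (6 - 1*15)/(-70) = (6 - 15)*(-1/70) = -9*(-1/70) = 9/70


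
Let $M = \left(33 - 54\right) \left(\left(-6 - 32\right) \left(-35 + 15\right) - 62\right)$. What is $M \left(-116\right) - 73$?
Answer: $1700255$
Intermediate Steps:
$M = -14658$ ($M = - 21 \left(\left(-38\right) \left(-20\right) - 62\right) = - 21 \left(760 - 62\right) = \left(-21\right) 698 = -14658$)
$M \left(-116\right) - 73 = \left(-14658\right) \left(-116\right) - 73 = 1700328 - 73 = 1700255$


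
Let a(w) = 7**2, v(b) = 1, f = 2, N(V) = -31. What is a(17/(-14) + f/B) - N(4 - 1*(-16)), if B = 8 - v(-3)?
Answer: 80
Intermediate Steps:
B = 7 (B = 8 - 1*1 = 8 - 1 = 7)
a(w) = 49
a(17/(-14) + f/B) - N(4 - 1*(-16)) = 49 - 1*(-31) = 49 + 31 = 80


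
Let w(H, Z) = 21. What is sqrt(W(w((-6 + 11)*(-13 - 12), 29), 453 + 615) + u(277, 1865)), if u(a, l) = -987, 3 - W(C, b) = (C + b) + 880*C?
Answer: I*sqrt(20553) ≈ 143.36*I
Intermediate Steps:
W(C, b) = 3 - b - 881*C (W(C, b) = 3 - ((C + b) + 880*C) = 3 - (b + 881*C) = 3 + (-b - 881*C) = 3 - b - 881*C)
sqrt(W(w((-6 + 11)*(-13 - 12), 29), 453 + 615) + u(277, 1865)) = sqrt((3 - (453 + 615) - 881*21) - 987) = sqrt((3 - 1*1068 - 18501) - 987) = sqrt((3 - 1068 - 18501) - 987) = sqrt(-19566 - 987) = sqrt(-20553) = I*sqrt(20553)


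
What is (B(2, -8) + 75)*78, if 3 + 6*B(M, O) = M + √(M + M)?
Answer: 5863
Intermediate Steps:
B(M, O) = -½ + M/6 + √2*√M/6 (B(M, O) = -½ + (M + √(M + M))/6 = -½ + (M + √(2*M))/6 = -½ + (M + √2*√M)/6 = -½ + (M/6 + √2*√M/6) = -½ + M/6 + √2*√M/6)
(B(2, -8) + 75)*78 = ((-½ + (⅙)*2 + √2*√2/6) + 75)*78 = ((-½ + ⅓ + ⅓) + 75)*78 = (⅙ + 75)*78 = (451/6)*78 = 5863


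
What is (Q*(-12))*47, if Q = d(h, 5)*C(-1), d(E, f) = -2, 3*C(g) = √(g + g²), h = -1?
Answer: 0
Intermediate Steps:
C(g) = √(g + g²)/3
Q = 0 (Q = -2*√(-(1 - 1))/3 = -2*√(-1*0)/3 = -2*√0/3 = -2*0/3 = -2*0 = 0)
(Q*(-12))*47 = (0*(-12))*47 = 0*47 = 0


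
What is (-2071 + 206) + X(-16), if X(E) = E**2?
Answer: -1609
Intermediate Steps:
(-2071 + 206) + X(-16) = (-2071 + 206) + (-16)**2 = -1865 + 256 = -1609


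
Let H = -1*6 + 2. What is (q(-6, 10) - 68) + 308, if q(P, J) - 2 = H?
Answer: 238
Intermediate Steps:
H = -4 (H = -6 + 2 = -4)
q(P, J) = -2 (q(P, J) = 2 - 4 = -2)
(q(-6, 10) - 68) + 308 = (-2 - 68) + 308 = -70 + 308 = 238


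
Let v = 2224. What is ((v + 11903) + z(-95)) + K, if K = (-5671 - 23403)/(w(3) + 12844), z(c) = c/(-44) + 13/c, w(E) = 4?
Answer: 8621278683/610280 ≈ 14127.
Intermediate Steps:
z(c) = 13/c - c/44 (z(c) = c*(-1/44) + 13/c = -c/44 + 13/c = 13/c - c/44)
K = -14537/6424 (K = (-5671 - 23403)/(4 + 12844) = -29074/12848 = -29074*1/12848 = -14537/6424 ≈ -2.2629)
((v + 11903) + z(-95)) + K = ((2224 + 11903) + (13/(-95) - 1/44*(-95))) - 14537/6424 = (14127 + (13*(-1/95) + 95/44)) - 14537/6424 = (14127 + (-13/95 + 95/44)) - 14537/6424 = (14127 + 8453/4180) - 14537/6424 = 59059313/4180 - 14537/6424 = 8621278683/610280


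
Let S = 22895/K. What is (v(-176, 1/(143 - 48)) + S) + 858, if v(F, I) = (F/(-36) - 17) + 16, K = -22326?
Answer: 57658909/66978 ≈ 860.86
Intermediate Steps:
v(F, I) = -1 - F/36 (v(F, I) = (F*(-1/36) - 17) + 16 = (-F/36 - 17) + 16 = (-17 - F/36) + 16 = -1 - F/36)
S = -22895/22326 (S = 22895/(-22326) = 22895*(-1/22326) = -22895/22326 ≈ -1.0255)
(v(-176, 1/(143 - 48)) + S) + 858 = ((-1 - 1/36*(-176)) - 22895/22326) + 858 = ((-1 + 44/9) - 22895/22326) + 858 = (35/9 - 22895/22326) + 858 = 191785/66978 + 858 = 57658909/66978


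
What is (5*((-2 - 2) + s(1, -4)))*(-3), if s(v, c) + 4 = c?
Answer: 180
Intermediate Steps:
s(v, c) = -4 + c
(5*((-2 - 2) + s(1, -4)))*(-3) = (5*((-2 - 2) + (-4 - 4)))*(-3) = (5*(-4 - 8))*(-3) = (5*(-12))*(-3) = -60*(-3) = 180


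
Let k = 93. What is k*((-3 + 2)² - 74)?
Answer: -6789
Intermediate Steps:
k*((-3 + 2)² - 74) = 93*((-3 + 2)² - 74) = 93*((-1)² - 74) = 93*(1 - 74) = 93*(-73) = -6789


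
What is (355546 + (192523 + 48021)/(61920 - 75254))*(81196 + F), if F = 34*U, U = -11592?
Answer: -741744256096120/6667 ≈ -1.1126e+11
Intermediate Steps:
F = -394128 (F = 34*(-11592) = -394128)
(355546 + (192523 + 48021)/(61920 - 75254))*(81196 + F) = (355546 + (192523 + 48021)/(61920 - 75254))*(81196 - 394128) = (355546 + 240544/(-13334))*(-312932) = (355546 + 240544*(-1/13334))*(-312932) = (355546 - 120272/6667)*(-312932) = (2370304910/6667)*(-312932) = -741744256096120/6667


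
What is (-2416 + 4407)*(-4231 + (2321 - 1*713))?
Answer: -5222393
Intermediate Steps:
(-2416 + 4407)*(-4231 + (2321 - 1*713)) = 1991*(-4231 + (2321 - 713)) = 1991*(-4231 + 1608) = 1991*(-2623) = -5222393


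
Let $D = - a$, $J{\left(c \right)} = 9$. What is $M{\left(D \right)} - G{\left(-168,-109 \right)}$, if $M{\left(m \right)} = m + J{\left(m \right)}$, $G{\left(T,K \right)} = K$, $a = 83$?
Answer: $35$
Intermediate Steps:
$D = -83$ ($D = \left(-1\right) 83 = -83$)
$M{\left(m \right)} = 9 + m$ ($M{\left(m \right)} = m + 9 = 9 + m$)
$M{\left(D \right)} - G{\left(-168,-109 \right)} = \left(9 - 83\right) - -109 = -74 + 109 = 35$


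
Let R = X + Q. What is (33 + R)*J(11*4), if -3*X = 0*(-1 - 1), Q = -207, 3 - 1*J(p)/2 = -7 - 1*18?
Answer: -9744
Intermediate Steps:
J(p) = 56 (J(p) = 6 - 2*(-7 - 1*18) = 6 - 2*(-7 - 18) = 6 - 2*(-25) = 6 + 50 = 56)
X = 0 (X = -0*(-1 - 1) = -0*(-2) = -⅓*0 = 0)
R = -207 (R = 0 - 207 = -207)
(33 + R)*J(11*4) = (33 - 207)*56 = -174*56 = -9744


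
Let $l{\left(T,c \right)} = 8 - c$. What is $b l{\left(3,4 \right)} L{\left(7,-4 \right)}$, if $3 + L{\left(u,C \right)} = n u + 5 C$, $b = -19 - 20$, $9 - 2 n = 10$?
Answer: $4134$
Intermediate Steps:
$n = - \frac{1}{2}$ ($n = \frac{9}{2} - 5 = - \frac{1}{2} \approx -0.5$)
$b = -39$
$L{\left(u,C \right)} = -3 + 5 C - \frac{u}{2}$ ($L{\left(u,C \right)} = -3 + \left(- \frac{u}{2} + 5 C\right) = -3 + \left(5 C - \frac{u}{2}\right) = -3 + 5 C - \frac{u}{2}$)
$b l{\left(3,4 \right)} L{\left(7,-4 \right)} = - 39 \left(8 - 4\right) \left(-3 + 5 \left(-4\right) - \frac{7}{2}\right) = - 39 \left(8 - 4\right) \left(-3 - 20 - \frac{7}{2}\right) = \left(-39\right) 4 \left(- \frac{53}{2}\right) = \left(-156\right) \left(- \frac{53}{2}\right) = 4134$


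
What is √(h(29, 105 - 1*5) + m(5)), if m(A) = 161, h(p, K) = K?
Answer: 3*√29 ≈ 16.155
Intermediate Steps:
√(h(29, 105 - 1*5) + m(5)) = √((105 - 1*5) + 161) = √((105 - 5) + 161) = √(100 + 161) = √261 = 3*√29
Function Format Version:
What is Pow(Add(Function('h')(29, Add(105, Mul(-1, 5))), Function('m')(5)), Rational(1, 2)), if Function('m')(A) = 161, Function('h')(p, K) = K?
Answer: Mul(3, Pow(29, Rational(1, 2))) ≈ 16.155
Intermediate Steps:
Pow(Add(Function('h')(29, Add(105, Mul(-1, 5))), Function('m')(5)), Rational(1, 2)) = Pow(Add(Add(105, Mul(-1, 5)), 161), Rational(1, 2)) = Pow(Add(Add(105, -5), 161), Rational(1, 2)) = Pow(Add(100, 161), Rational(1, 2)) = Pow(261, Rational(1, 2)) = Mul(3, Pow(29, Rational(1, 2)))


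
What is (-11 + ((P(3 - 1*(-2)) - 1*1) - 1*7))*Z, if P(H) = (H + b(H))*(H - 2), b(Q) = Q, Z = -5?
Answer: -55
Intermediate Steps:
P(H) = 2*H*(-2 + H) (P(H) = (H + H)*(H - 2) = (2*H)*(-2 + H) = 2*H*(-2 + H))
(-11 + ((P(3 - 1*(-2)) - 1*1) - 1*7))*Z = (-11 + ((2*(3 - 1*(-2))*(-2 + (3 - 1*(-2))) - 1*1) - 1*7))*(-5) = (-11 + ((2*(3 + 2)*(-2 + (3 + 2)) - 1) - 7))*(-5) = (-11 + ((2*5*(-2 + 5) - 1) - 7))*(-5) = (-11 + ((2*5*3 - 1) - 7))*(-5) = (-11 + ((30 - 1) - 7))*(-5) = (-11 + (29 - 7))*(-5) = (-11 + 22)*(-5) = 11*(-5) = -55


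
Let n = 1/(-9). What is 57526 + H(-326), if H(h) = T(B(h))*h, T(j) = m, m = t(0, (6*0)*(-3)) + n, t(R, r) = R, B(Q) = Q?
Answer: 518060/9 ≈ 57562.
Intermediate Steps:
n = -⅑ ≈ -0.11111
m = -⅑ (m = 0 - ⅑ = -⅑ ≈ -0.11111)
T(j) = -⅑
H(h) = -h/9
57526 + H(-326) = 57526 - ⅑*(-326) = 57526 + 326/9 = 518060/9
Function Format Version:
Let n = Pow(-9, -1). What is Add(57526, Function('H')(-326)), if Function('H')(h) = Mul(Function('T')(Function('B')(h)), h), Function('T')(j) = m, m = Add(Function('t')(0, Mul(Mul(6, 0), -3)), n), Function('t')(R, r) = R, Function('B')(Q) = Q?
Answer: Rational(518060, 9) ≈ 57562.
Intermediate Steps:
n = Rational(-1, 9) ≈ -0.11111
m = Rational(-1, 9) (m = Add(0, Rational(-1, 9)) = Rational(-1, 9) ≈ -0.11111)
Function('T')(j) = Rational(-1, 9)
Function('H')(h) = Mul(Rational(-1, 9), h)
Add(57526, Function('H')(-326)) = Add(57526, Mul(Rational(-1, 9), -326)) = Add(57526, Rational(326, 9)) = Rational(518060, 9)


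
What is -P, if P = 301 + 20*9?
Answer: -481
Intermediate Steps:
P = 481 (P = 301 + 180 = 481)
-P = -1*481 = -481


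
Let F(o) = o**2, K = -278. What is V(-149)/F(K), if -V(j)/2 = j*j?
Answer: -22201/38642 ≈ -0.57453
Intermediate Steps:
V(j) = -2*j**2 (V(j) = -2*j*j = -2*j**2)
V(-149)/F(K) = (-2*(-149)**2)/((-278)**2) = -2*22201/77284 = -44402*1/77284 = -22201/38642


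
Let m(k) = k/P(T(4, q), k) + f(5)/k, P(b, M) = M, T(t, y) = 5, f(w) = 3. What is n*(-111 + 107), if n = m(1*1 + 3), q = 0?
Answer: -7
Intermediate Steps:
m(k) = 1 + 3/k (m(k) = k/k + 3/k = 1 + 3/k)
n = 7/4 (n = (3 + (1*1 + 3))/(1*1 + 3) = (3 + (1 + 3))/(1 + 3) = (3 + 4)/4 = (1/4)*7 = 7/4 ≈ 1.7500)
n*(-111 + 107) = 7*(-111 + 107)/4 = (7/4)*(-4) = -7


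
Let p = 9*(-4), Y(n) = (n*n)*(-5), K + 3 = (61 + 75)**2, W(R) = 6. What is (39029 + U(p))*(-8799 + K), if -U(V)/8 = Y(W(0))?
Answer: 392306486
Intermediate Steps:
K = 18493 (K = -3 + (61 + 75)**2 = -3 + 136**2 = -3 + 18496 = 18493)
Y(n) = -5*n**2 (Y(n) = n**2*(-5) = -5*n**2)
p = -36
U(V) = 1440 (U(V) = -(-40)*6**2 = -(-40)*36 = -8*(-180) = 1440)
(39029 + U(p))*(-8799 + K) = (39029 + 1440)*(-8799 + 18493) = 40469*9694 = 392306486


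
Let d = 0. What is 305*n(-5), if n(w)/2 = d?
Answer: 0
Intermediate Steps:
n(w) = 0 (n(w) = 2*0 = 0)
305*n(-5) = 305*0 = 0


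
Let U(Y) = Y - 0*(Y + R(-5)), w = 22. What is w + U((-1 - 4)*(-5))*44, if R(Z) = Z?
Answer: 1122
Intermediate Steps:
U(Y) = Y (U(Y) = Y - 0*(Y - 5) = Y - 0*(-5 + Y) = Y - 1*0 = Y + 0 = Y)
w + U((-1 - 4)*(-5))*44 = 22 + ((-1 - 4)*(-5))*44 = 22 - 5*(-5)*44 = 22 + 25*44 = 22 + 1100 = 1122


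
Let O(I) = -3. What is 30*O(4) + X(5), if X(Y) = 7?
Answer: -83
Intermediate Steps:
30*O(4) + X(5) = 30*(-3) + 7 = -90 + 7 = -83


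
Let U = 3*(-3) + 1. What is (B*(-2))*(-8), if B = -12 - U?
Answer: -64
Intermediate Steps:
U = -8 (U = -9 + 1 = -8)
B = -4 (B = -12 - 1*(-8) = -12 + 8 = -4)
(B*(-2))*(-8) = -4*(-2)*(-8) = 8*(-8) = -64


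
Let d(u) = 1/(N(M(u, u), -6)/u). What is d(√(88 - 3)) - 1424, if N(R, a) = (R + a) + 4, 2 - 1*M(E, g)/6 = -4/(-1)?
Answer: -1424 - √85/14 ≈ -1424.7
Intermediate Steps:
M(E, g) = -12 (M(E, g) = 12 - (-24)/(-1) = 12 - (-24)*(-1) = 12 - 6*4 = 12 - 24 = -12)
N(R, a) = 4 + R + a
d(u) = -u/14 (d(u) = 1/((4 - 12 - 6)/u) = 1/(-14/u) = -u/14)
d(√(88 - 3)) - 1424 = -√(88 - 3)/14 - 1424 = -√85/14 - 1424 = -1424 - √85/14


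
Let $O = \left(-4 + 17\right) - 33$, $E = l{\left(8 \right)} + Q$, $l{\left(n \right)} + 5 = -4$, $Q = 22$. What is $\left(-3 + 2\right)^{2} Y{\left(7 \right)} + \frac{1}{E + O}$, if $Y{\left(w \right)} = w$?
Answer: $\frac{48}{7} \approx 6.8571$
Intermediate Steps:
$l{\left(n \right)} = -9$ ($l{\left(n \right)} = -5 - 4 = -9$)
$E = 13$ ($E = -9 + 22 = 13$)
$O = -20$ ($O = 13 - 33 = -20$)
$\left(-3 + 2\right)^{2} Y{\left(7 \right)} + \frac{1}{E + O} = \left(-3 + 2\right)^{2} \cdot 7 + \frac{1}{13 - 20} = \left(-1\right)^{2} \cdot 7 + \frac{1}{-7} = 1 \cdot 7 - \frac{1}{7} = 7 - \frac{1}{7} = \frac{48}{7}$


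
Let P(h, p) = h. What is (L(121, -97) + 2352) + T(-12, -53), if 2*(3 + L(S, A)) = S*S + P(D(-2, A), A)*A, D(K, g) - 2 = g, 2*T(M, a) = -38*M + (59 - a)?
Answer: 14561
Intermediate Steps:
T(M, a) = 59/2 - 19*M - a/2 (T(M, a) = (-38*M + (59 - a))/2 = (59 - a - 38*M)/2 = 59/2 - 19*M - a/2)
D(K, g) = 2 + g
L(S, A) = -3 + S**2/2 + A*(2 + A)/2 (L(S, A) = -3 + (S*S + (2 + A)*A)/2 = -3 + (S**2 + A*(2 + A))/2 = -3 + (S**2/2 + A*(2 + A)/2) = -3 + S**2/2 + A*(2 + A)/2)
(L(121, -97) + 2352) + T(-12, -53) = ((-3 + (1/2)*121**2 + (1/2)*(-97)*(2 - 97)) + 2352) + (59/2 - 19*(-12) - 1/2*(-53)) = ((-3 + (1/2)*14641 + (1/2)*(-97)*(-95)) + 2352) + (59/2 + 228 + 53/2) = ((-3 + 14641/2 + 9215/2) + 2352) + 284 = (11925 + 2352) + 284 = 14277 + 284 = 14561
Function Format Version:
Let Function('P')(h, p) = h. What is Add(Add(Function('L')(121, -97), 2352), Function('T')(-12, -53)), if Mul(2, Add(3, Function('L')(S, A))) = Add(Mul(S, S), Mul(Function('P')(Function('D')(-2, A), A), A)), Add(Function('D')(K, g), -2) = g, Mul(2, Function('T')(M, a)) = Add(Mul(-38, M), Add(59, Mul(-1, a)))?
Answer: 14561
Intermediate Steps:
Function('T')(M, a) = Add(Rational(59, 2), Mul(-19, M), Mul(Rational(-1, 2), a)) (Function('T')(M, a) = Mul(Rational(1, 2), Add(Mul(-38, M), Add(59, Mul(-1, a)))) = Mul(Rational(1, 2), Add(59, Mul(-1, a), Mul(-38, M))) = Add(Rational(59, 2), Mul(-19, M), Mul(Rational(-1, 2), a)))
Function('D')(K, g) = Add(2, g)
Function('L')(S, A) = Add(-3, Mul(Rational(1, 2), Pow(S, 2)), Mul(Rational(1, 2), A, Add(2, A))) (Function('L')(S, A) = Add(-3, Mul(Rational(1, 2), Add(Mul(S, S), Mul(Add(2, A), A)))) = Add(-3, Mul(Rational(1, 2), Add(Pow(S, 2), Mul(A, Add(2, A))))) = Add(-3, Add(Mul(Rational(1, 2), Pow(S, 2)), Mul(Rational(1, 2), A, Add(2, A)))) = Add(-3, Mul(Rational(1, 2), Pow(S, 2)), Mul(Rational(1, 2), A, Add(2, A))))
Add(Add(Function('L')(121, -97), 2352), Function('T')(-12, -53)) = Add(Add(Add(-3, Mul(Rational(1, 2), Pow(121, 2)), Mul(Rational(1, 2), -97, Add(2, -97))), 2352), Add(Rational(59, 2), Mul(-19, -12), Mul(Rational(-1, 2), -53))) = Add(Add(Add(-3, Mul(Rational(1, 2), 14641), Mul(Rational(1, 2), -97, -95)), 2352), Add(Rational(59, 2), 228, Rational(53, 2))) = Add(Add(Add(-3, Rational(14641, 2), Rational(9215, 2)), 2352), 284) = Add(Add(11925, 2352), 284) = Add(14277, 284) = 14561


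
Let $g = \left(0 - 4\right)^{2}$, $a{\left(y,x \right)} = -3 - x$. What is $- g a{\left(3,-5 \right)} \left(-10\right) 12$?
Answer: $3840$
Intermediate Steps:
$g = 16$ ($g = \left(-4\right)^{2} = 16$)
$- g a{\left(3,-5 \right)} \left(-10\right) 12 = - 16 \left(-3 - -5\right) \left(-10\right) 12 = - 16 \left(-3 + 5\right) \left(-10\right) 12 = - 16 \cdot 2 \left(-10\right) 12 = - 16 \left(\left(-20\right) 12\right) = - 16 \left(-240\right) = \left(-1\right) \left(-3840\right) = 3840$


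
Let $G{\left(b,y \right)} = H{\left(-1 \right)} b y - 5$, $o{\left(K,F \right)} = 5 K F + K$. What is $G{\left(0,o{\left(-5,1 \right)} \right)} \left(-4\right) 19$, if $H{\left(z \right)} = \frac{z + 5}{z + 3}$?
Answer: $380$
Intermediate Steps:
$H{\left(z \right)} = \frac{5 + z}{3 + z}$
$o{\left(K,F \right)} = K + 5 F K$ ($o{\left(K,F \right)} = 5 F K + K = K + 5 F K$)
$G{\left(b,y \right)} = -5 + 2 b y$ ($G{\left(b,y \right)} = \frac{5 - 1}{3 - 1} b y - 5 = \frac{1}{2} \cdot 4 b y - 5 = 2 b y - 5 = -5 + 2 b y$)
$G{\left(0,o{\left(-5,1 \right)} \right)} \left(-4\right) 19 = \left(-5 + 2 \cdot 0 \left(- 5 \left(1 + 5 \cdot 1\right)\right)\right) \left(-4\right) 19 = \left(-5 + 2 \cdot 0 \left(- 5 \left(1 + 5\right)\right)\right) \left(-4\right) 19 = \left(-5 + 2 \cdot 0 \left(\left(-5\right) 6\right)\right) \left(-4\right) 19 = \left(-5 + 2 \cdot 0 \left(-30\right)\right) \left(-4\right) 19 = \left(-5 + 0\right) \left(-4\right) 19 = \left(-5\right) \left(-4\right) 19 = 20 \cdot 19 = 380$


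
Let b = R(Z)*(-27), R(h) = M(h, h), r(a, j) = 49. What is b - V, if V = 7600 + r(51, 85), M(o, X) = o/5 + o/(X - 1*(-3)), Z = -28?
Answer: -188201/25 ≈ -7528.0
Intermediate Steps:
M(o, X) = o/5 + o/(3 + X) (M(o, X) = o*(⅕) + o/(X + 3) = o/5 + o/(3 + X))
R(h) = h*(8 + h)/(5*(3 + h))
V = 7649 (V = 7600 + 49 = 7649)
b = 3024/25 (b = ((⅕)*(-28)*(8 - 28)/(3 - 28))*(-27) = ((⅕)*(-28)*(-20)/(-25))*(-27) = ((⅕)*(-28)*(-1/25)*(-20))*(-27) = -112/25*(-27) = 3024/25 ≈ 120.96)
b - V = 3024/25 - 1*7649 = 3024/25 - 7649 = -188201/25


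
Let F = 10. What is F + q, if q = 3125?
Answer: 3135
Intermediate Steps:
F + q = 10 + 3125 = 3135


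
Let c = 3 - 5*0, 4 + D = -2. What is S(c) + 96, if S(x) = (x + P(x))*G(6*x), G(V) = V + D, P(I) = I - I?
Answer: 132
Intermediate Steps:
D = -6 (D = -4 - 2 = -6)
P(I) = 0
G(V) = -6 + V (G(V) = V - 6 = -6 + V)
c = 3 (c = 3 + 0 = 3)
S(x) = x*(-6 + 6*x) (S(x) = (x + 0)*(-6 + 6*x) = x*(-6 + 6*x))
S(c) + 96 = 6*3*(-1 + 3) + 96 = 6*3*2 + 96 = 36 + 96 = 132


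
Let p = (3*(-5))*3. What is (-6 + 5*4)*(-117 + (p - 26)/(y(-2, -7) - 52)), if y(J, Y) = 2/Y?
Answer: -296275/183 ≈ -1619.0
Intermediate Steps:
p = -45 (p = -15*3 = -45)
(-6 + 5*4)*(-117 + (p - 26)/(y(-2, -7) - 52)) = (-6 + 5*4)*(-117 + (-45 - 26)/(2/(-7) - 52)) = (-6 + 20)*(-117 - 71/(2*(-⅐) - 52)) = 14*(-117 - 71/(-2/7 - 52)) = 14*(-117 - 71/(-366/7)) = 14*(-117 - 71*(-7/366)) = 14*(-117 + 497/366) = 14*(-42325/366) = -296275/183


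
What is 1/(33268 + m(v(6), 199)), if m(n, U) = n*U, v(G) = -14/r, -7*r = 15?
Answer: 15/518522 ≈ 2.8928e-5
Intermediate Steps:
r = -15/7 (r = -⅐*15 = -15/7 ≈ -2.1429)
v(G) = 98/15 (v(G) = -14/(-15/7) = -14*(-7/15) = 98/15)
m(n, U) = U*n
1/(33268 + m(v(6), 199)) = 1/(33268 + 199*(98/15)) = 1/(33268 + 19502/15) = 1/(518522/15) = 15/518522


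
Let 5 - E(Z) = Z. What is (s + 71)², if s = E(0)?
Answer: 5776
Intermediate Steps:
E(Z) = 5 - Z
s = 5 (s = 5 - 1*0 = 5 + 0 = 5)
(s + 71)² = (5 + 71)² = 76² = 5776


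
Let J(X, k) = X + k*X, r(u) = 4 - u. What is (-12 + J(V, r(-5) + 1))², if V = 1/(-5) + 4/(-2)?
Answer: 32761/25 ≈ 1310.4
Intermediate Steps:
V = -11/5 (V = 1*(-⅕) + 4*(-½) = -⅕ - 2 = -11/5 ≈ -2.2000)
J(X, k) = X + X*k
(-12 + J(V, r(-5) + 1))² = (-12 - 11*(1 + ((4 - 1*(-5)) + 1))/5)² = (-12 - 11*(1 + ((4 + 5) + 1))/5)² = (-12 - 11*(1 + (9 + 1))/5)² = (-12 - 11*(1 + 10)/5)² = (-12 - 11/5*11)² = (-12 - 121/5)² = (-181/5)² = 32761/25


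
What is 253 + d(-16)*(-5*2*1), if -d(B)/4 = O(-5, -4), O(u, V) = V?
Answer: 93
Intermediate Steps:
d(B) = 16 (d(B) = -4*(-4) = 16)
253 + d(-16)*(-5*2*1) = 253 + 16*(-5*2*1) = 253 + 16*(-10*1) = 253 + 16*(-10) = 253 - 160 = 93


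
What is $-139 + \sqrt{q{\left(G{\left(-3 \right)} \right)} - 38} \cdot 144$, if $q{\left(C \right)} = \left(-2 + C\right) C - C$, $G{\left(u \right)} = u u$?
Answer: $437$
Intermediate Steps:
$G{\left(u \right)} = u^{2}$
$q{\left(C \right)} = - C + C \left(-2 + C\right)$ ($q{\left(C \right)} = C \left(-2 + C\right) - C = - C + C \left(-2 + C\right)$)
$-139 + \sqrt{q{\left(G{\left(-3 \right)} \right)} - 38} \cdot 144 = -139 + \sqrt{\left(-3\right)^{2} \left(-3 + \left(-3\right)^{2}\right) - 38} \cdot 144 = -139 + \sqrt{9 \left(-3 + 9\right) - 38} \cdot 144 = -139 + \sqrt{9 \cdot 6 - 38} \cdot 144 = -139 + \sqrt{54 - 38} \cdot 144 = -139 + \sqrt{16} \cdot 144 = -139 + 4 \cdot 144 = -139 + 576 = 437$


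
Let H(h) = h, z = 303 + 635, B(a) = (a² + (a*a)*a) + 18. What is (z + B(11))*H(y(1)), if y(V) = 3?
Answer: 7224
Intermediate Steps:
B(a) = 18 + a² + a³ (B(a) = (a² + a²*a) + 18 = (a² + a³) + 18 = 18 + a² + a³)
z = 938
(z + B(11))*H(y(1)) = (938 + (18 + 11² + 11³))*3 = (938 + (18 + 121 + 1331))*3 = (938 + 1470)*3 = 2408*3 = 7224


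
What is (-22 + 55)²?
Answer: 1089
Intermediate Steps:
(-22 + 55)² = 33² = 1089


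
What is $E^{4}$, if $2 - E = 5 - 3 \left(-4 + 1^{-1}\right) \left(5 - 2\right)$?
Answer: $810000$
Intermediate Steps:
$E = -30$ ($E = 2 - \left(5 - 3 \left(-4 + 1^{-1}\right) \left(5 - 2\right)\right) = 2 - \left(5 - 3 \left(-4 + 1\right) 3\right) = 2 - \left(5 - 3 \left(\left(-3\right) 3\right)\right) = 2 - \left(5 - -27\right) = 2 - \left(5 + 27\right) = 2 - 32 = -30$)
$E^{4} = \left(-30\right)^{4} = 810000$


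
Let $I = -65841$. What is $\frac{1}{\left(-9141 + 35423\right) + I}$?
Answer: $- \frac{1}{39559} \approx -2.5279 \cdot 10^{-5}$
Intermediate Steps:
$\frac{1}{\left(-9141 + 35423\right) + I} = \frac{1}{\left(-9141 + 35423\right) - 65841} = \frac{1}{26282 - 65841} = \frac{1}{-39559} = - \frac{1}{39559}$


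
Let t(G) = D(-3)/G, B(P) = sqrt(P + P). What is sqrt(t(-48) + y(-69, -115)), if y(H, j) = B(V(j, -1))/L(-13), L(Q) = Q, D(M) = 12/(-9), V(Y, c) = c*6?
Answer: sqrt(169 - 936*I*sqrt(3))/78 ≈ 0.38451 - 0.34651*I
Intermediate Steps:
V(Y, c) = 6*c
B(P) = sqrt(2)*sqrt(P) (B(P) = sqrt(2*P) = sqrt(2)*sqrt(P))
D(M) = -4/3 (D(M) = 12*(-1/9) = -4/3)
t(G) = -4/(3*G)
y(H, j) = -2*I*sqrt(3)/13 (y(H, j) = (sqrt(2)*sqrt(6*(-1)))/(-13) = (sqrt(2)*sqrt(-6))*(-1/13) = (sqrt(2)*(I*sqrt(6)))*(-1/13) = (2*I*sqrt(3))*(-1/13) = -2*I*sqrt(3)/13)
sqrt(t(-48) + y(-69, -115)) = sqrt(-4/3/(-48) - 2*I*sqrt(3)/13) = sqrt(-4/3*(-1/48) - 2*I*sqrt(3)/13) = sqrt(1/36 - 2*I*sqrt(3)/13)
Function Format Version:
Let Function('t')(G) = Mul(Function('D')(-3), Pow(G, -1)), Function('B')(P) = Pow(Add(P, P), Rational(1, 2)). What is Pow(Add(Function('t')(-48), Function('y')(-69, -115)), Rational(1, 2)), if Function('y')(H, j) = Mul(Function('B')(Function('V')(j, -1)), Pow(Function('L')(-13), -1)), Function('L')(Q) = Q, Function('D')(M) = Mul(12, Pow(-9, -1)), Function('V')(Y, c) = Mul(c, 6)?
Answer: Mul(Rational(1, 78), Pow(Add(169, Mul(-936, I, Pow(3, Rational(1, 2)))), Rational(1, 2))) ≈ Add(0.38451, Mul(-0.34651, I))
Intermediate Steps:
Function('V')(Y, c) = Mul(6, c)
Function('B')(P) = Mul(Pow(2, Rational(1, 2)), Pow(P, Rational(1, 2))) (Function('B')(P) = Pow(Mul(2, P), Rational(1, 2)) = Mul(Pow(2, Rational(1, 2)), Pow(P, Rational(1, 2))))
Function('D')(M) = Rational(-4, 3) (Function('D')(M) = Mul(12, Rational(-1, 9)) = Rational(-4, 3))
Function('t')(G) = Mul(Rational(-4, 3), Pow(G, -1))
Function('y')(H, j) = Mul(Rational(-2, 13), I, Pow(3, Rational(1, 2))) (Function('y')(H, j) = Mul(Mul(Pow(2, Rational(1, 2)), Pow(Mul(6, -1), Rational(1, 2))), Pow(-13, -1)) = Mul(Mul(Pow(2, Rational(1, 2)), Pow(-6, Rational(1, 2))), Rational(-1, 13)) = Mul(Mul(Pow(2, Rational(1, 2)), Mul(I, Pow(6, Rational(1, 2)))), Rational(-1, 13)) = Mul(Mul(2, I, Pow(3, Rational(1, 2))), Rational(-1, 13)) = Mul(Rational(-2, 13), I, Pow(3, Rational(1, 2))))
Pow(Add(Function('t')(-48), Function('y')(-69, -115)), Rational(1, 2)) = Pow(Add(Mul(Rational(-4, 3), Pow(-48, -1)), Mul(Rational(-2, 13), I, Pow(3, Rational(1, 2)))), Rational(1, 2)) = Pow(Add(Mul(Rational(-4, 3), Rational(-1, 48)), Mul(Rational(-2, 13), I, Pow(3, Rational(1, 2)))), Rational(1, 2)) = Pow(Add(Rational(1, 36), Mul(Rational(-2, 13), I, Pow(3, Rational(1, 2)))), Rational(1, 2))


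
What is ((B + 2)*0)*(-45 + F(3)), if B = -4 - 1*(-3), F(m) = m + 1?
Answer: 0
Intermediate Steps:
F(m) = 1 + m
B = -1 (B = -4 + 3 = -1)
((B + 2)*0)*(-45 + F(3)) = ((-1 + 2)*0)*(-45 + (1 + 3)) = (1*0)*(-45 + 4) = 0*(-41) = 0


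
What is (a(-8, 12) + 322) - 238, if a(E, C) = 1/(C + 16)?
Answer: 2353/28 ≈ 84.036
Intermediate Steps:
a(E, C) = 1/(16 + C)
(a(-8, 12) + 322) - 238 = (1/(16 + 12) + 322) - 238 = (1/28 + 322) - 238 = 9017/28 - 238 = 2353/28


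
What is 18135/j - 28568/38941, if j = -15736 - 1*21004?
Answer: -351156671/286138468 ≈ -1.2272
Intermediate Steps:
j = -36740 (j = -15736 - 21004 = -36740)
18135/j - 28568/38941 = 18135/(-36740) - 28568/38941 = 18135*(-1/36740) - 28568*1/38941 = -3627/7348 - 28568/38941 = -351156671/286138468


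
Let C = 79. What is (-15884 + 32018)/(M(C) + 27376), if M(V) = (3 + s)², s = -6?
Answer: 16134/27385 ≈ 0.58915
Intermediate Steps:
M(V) = 9 (M(V) = (3 - 6)² = (-3)² = 9)
(-15884 + 32018)/(M(C) + 27376) = (-15884 + 32018)/(9 + 27376) = 16134/27385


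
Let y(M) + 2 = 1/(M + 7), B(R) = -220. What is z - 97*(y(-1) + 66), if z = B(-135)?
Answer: -38665/6 ≈ -6444.2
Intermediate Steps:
z = -220
y(M) = -2 + 1/(7 + M) (y(M) = -2 + 1/(M + 7) = -2 + 1/(7 + M))
z - 97*(y(-1) + 66) = -220 - 97*((-13 - 2*(-1))/(7 - 1) + 66) = -220 - 97*((-13 + 2)/6 + 66) = -220 - 97*((1/6)*(-11) + 66) = -220 - 97*(-11/6 + 66) = -220 - 97*385/6 = -220 - 1*37345/6 = -220 - 37345/6 = -38665/6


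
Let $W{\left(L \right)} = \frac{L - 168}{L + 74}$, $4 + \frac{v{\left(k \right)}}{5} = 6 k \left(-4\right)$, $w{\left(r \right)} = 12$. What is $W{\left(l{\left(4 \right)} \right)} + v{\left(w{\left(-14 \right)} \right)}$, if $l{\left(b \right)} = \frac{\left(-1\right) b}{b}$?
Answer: $- \frac{106749}{73} \approx -1462.3$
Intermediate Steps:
$v{\left(k \right)} = -20 - 120 k$ ($v{\left(k \right)} = -20 + 5 \cdot 6 k \left(-4\right) = -20 + 5 \left(- 24 k\right) = -20 - 120 k$)
$l{\left(b \right)} = -1$
$W{\left(L \right)} = \frac{-168 + L}{74 + L}$
$W{\left(l{\left(4 \right)} \right)} + v{\left(w{\left(-14 \right)} \right)} = \frac{-168 - 1}{74 - 1} - 1460 = \frac{1}{73} \left(-169\right) - 1460 = - \frac{169}{73} - 1460 = - \frac{106749}{73}$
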